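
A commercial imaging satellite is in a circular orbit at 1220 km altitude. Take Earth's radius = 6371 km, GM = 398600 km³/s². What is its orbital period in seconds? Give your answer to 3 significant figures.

6580 seconds

Semi-major axis a = 6371 + 1220 = 7591 km. Period T = 2π√(a³/μ) = 2π√(7591³/398600) = 6582.0 s = 109.70 min.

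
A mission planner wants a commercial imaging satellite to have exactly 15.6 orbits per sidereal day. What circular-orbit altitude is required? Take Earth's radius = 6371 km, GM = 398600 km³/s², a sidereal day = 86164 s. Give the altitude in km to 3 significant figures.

382 km

Required period T = 86164 / 15.6 = 5523.3 s.
From T = 2π√(a³/μ): a = (μ T²/4π²)^(1/3) = (398600 × 5523.3² / 4π²)^(1/3) = 6753 km.
Altitude h = a − R = 6753 − 6371 = 382 km.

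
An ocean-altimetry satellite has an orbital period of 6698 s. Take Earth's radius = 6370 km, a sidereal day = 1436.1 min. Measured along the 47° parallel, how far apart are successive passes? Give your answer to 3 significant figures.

Node shift per orbit = (6698.0/86166) × 360° = 27.98°.
Equatorial spacing = 27.98 × 111.2 km/° = 3111 km.
At 47° latitude, spacing = 3111 × cos(47°) = 2122 km.

2120 km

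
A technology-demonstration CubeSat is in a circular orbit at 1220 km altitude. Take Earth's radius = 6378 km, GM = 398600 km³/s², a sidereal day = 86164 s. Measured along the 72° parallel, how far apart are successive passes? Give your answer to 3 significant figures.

947 km

Semi-major axis a = 6378 + 1220 = 7598 km. Period T = 2π√(a³/μ) = 2π√(7598³/398600) = 6591.1 s = 109.85 min.
Node shift per orbit = (6591.1/86164) × 360° = 27.54°.
Equatorial spacing = 27.54 × 111.3 km/° = 3065 km.
At 72° latitude, spacing = 3065 × cos(72°) = 947 km.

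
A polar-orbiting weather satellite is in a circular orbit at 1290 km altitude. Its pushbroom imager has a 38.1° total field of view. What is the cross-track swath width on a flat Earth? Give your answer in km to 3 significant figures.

891 km

Half-angle = 38.1°/2 = 19.05°.
Swath width ≈ 2h·tan(θ/2) = 2 × 1290 × tan(19.05°) = 890.9 km.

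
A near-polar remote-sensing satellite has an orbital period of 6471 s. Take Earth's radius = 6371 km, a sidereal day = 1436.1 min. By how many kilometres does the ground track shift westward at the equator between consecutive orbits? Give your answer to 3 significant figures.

During one orbit Earth rotates (6471.0 / 86166) × 360° = 27.04°.
At the equator that is 27.04° × (2π·6371/360) km/° = 27.04 × 111.2 = 3006 km.

3010 km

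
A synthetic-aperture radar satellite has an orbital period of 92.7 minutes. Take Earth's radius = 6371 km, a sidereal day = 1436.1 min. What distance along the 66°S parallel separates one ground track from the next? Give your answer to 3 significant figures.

1050 km

T = 92.7 min = 5562.0 s.
Node shift per orbit = (5562.0/86166) × 360° = 23.24°.
Equatorial spacing = 23.24 × 111.2 km/° = 2584 km.
At 66° latitude, spacing = 2584 × cos(66°) = 1051 km.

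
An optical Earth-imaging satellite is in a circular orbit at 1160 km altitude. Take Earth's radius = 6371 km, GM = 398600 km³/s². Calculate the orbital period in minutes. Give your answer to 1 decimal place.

Semi-major axis a = 6371 + 1160 = 7531 km. Period T = 2π√(a³/μ) = 2π√(7531³/398600) = 6504.1 s = 108.40 min.

108.4 min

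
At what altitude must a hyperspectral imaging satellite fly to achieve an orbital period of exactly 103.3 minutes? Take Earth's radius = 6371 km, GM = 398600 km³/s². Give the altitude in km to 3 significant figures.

T = 103.3 min = 6198.0 s.
From T = 2π√(a³/μ): a = (μ T²/4π²)^(1/3) = (398600 × 6198.0² / 4π²)^(1/3) = 7293 km.
Altitude h = a − R = 7293 − 6371 = 922 km.

922 km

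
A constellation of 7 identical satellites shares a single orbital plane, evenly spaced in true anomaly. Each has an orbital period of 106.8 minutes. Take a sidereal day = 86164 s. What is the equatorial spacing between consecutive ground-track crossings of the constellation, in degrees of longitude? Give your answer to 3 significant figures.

T = 106.8 min = 6408.0 s.
Single-satellite node shift = (6408.0/86164) × 360° = 26.77°.
With 7 satellites evenly phased, successive equator crossings are 26.77/7 = 3.825° apart.

3.82°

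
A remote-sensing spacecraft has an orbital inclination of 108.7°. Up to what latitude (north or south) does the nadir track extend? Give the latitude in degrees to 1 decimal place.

Retrograde orbit: the ground track reaches ±(180° − i) = ±(180 − 108.7) = ±71.3°.

71.3°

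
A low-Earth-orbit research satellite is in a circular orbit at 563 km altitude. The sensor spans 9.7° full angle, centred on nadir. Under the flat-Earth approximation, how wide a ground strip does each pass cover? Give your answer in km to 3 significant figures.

95.5 km

Half-angle = 9.7°/2 = 4.85°.
Swath width ≈ 2h·tan(θ/2) = 2 × 563 × tan(4.85°) = 95.5 km.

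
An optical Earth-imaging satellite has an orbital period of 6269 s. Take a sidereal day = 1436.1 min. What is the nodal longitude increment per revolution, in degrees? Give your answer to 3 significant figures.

26.2°

During one orbit Earth rotates (6269.0 / 86166) × 360° = 26.19°.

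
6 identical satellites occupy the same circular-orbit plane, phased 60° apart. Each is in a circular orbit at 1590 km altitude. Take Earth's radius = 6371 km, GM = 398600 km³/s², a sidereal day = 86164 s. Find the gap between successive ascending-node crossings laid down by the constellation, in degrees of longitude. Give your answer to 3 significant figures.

4.92°

Semi-major axis a = 6371 + 1590 = 7961 km. Period T = 2π√(a³/μ) = 2π√(7961³/398600) = 7069.1 s = 117.82 min.
Single-satellite node shift = (7069.1/86164) × 360° = 29.54°.
With 6 satellites evenly phased, successive equator crossings are 29.54/6 = 4.923° apart.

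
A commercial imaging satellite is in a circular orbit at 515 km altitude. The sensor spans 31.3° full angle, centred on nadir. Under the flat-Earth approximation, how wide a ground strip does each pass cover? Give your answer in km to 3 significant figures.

Half-angle = 31.3°/2 = 15.65°.
Swath width ≈ 2h·tan(θ/2) = 2 × 515 × tan(15.65°) = 288.6 km.

289 km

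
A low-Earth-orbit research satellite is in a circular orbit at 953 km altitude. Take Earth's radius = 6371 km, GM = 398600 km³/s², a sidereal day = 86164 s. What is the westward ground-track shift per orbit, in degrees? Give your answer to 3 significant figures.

Semi-major axis a = 6371 + 953 = 7324 km. Period T = 2π√(a³/μ) = 2π√(7324³/398600) = 6237.8 s = 103.96 min.
During one orbit Earth rotates (6237.8 / 86164) × 360° = 26.06°.

26.1°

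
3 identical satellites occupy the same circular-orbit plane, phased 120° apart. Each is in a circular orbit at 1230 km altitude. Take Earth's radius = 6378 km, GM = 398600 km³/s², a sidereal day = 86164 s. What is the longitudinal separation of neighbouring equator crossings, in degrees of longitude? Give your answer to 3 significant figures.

Semi-major axis a = 6378 + 1230 = 7608 km. Period T = 2π√(a³/μ) = 2π√(7608³/398600) = 6604.2 s = 110.07 min.
Single-satellite node shift = (6604.2/86164) × 360° = 27.59°.
With 3 satellites evenly phased, successive equator crossings are 27.59/3 = 9.198° apart.

9.20°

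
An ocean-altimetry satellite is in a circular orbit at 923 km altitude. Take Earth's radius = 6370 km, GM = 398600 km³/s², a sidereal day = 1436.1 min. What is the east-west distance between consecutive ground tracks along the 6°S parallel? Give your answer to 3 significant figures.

2860 km

Semi-major axis a = 6370 + 923 = 7293 km. Period T = 2π√(a³/μ) = 2π√(7293³/398600) = 6198.3 s = 103.30 min.
Node shift per orbit = (6198.3/86166) × 360° = 25.90°.
Equatorial spacing = 25.90 × 111.2 km/° = 2879 km.
At 6° latitude, spacing = 2879 × cos(6°) = 2863 km.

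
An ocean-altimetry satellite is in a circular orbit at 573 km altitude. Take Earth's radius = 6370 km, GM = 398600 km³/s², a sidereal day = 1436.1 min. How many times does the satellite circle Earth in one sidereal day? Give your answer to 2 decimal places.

14.97

Semi-major axis a = 6370 + 573 = 6943 km. Period T = 2π√(a³/μ) = 2π√(6943³/398600) = 5757.5 s = 95.96 min.
Orbits per sidereal day = 86166 / 5757.5 = 14.966.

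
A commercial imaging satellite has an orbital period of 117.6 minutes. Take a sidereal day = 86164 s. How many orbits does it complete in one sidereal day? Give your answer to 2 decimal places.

12.21

T = 117.6 min = 7056.0 s.
Orbits per sidereal day = 86164 / 7056.0 = 12.211.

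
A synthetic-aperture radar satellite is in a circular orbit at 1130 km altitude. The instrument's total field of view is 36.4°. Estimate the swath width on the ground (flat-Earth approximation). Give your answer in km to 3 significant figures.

743 km

Half-angle = 36.4°/2 = 18.2°.
Swath width ≈ 2h·tan(θ/2) = 2 × 1130 × tan(18.2°) = 743.1 km.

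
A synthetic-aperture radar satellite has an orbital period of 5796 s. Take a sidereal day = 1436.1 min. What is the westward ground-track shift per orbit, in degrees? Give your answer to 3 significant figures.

During one orbit Earth rotates (5796.0 / 86166) × 360° = 24.22°.

24.2°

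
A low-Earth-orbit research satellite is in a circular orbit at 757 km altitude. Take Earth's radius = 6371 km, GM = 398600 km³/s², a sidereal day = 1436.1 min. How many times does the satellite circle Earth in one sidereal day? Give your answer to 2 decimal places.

Semi-major axis a = 6371 + 757 = 7128 km. Period T = 2π√(a³/μ) = 2π√(7128³/398600) = 5989.1 s = 99.82 min.
Orbits per sidereal day = 86166 / 5989.1 = 14.387.

14.39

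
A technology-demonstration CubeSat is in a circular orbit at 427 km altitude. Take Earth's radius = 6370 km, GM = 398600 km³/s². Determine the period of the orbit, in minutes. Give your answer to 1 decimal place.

92.9 min

Semi-major axis a = 6370 + 427 = 6797 km. Period T = 2π√(a³/μ) = 2π√(6797³/398600) = 5576.8 s = 92.95 min.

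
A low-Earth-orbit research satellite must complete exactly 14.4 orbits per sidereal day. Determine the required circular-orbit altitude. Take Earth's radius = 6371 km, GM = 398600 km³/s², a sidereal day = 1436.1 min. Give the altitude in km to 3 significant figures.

753 km

Required period T = 86166 / 14.4 = 5983.8 s.
From T = 2π√(a³/μ): a = (μ T²/4π²)^(1/3) = (398600 × 5983.8² / 4π²)^(1/3) = 7124 km.
Altitude h = a − R = 7124 − 6371 = 753 km.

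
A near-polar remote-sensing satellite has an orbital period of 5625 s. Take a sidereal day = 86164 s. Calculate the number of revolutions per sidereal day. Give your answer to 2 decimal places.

15.32

Orbits per sidereal day = 86164 / 5625.0 = 15.318.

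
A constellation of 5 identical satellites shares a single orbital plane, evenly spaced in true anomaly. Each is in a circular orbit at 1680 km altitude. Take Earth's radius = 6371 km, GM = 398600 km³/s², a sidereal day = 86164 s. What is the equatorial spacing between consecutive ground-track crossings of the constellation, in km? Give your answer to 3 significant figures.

668 km

Semi-major axis a = 6371 + 1680 = 8051 km. Period T = 2π√(a³/μ) = 2π√(8051³/398600) = 7189.3 s = 119.82 min.
Single-satellite node shift = (7189.3/86164) × 360° = 30.04°.
With 5 satellites evenly phased, successive equator crossings are 30.04/5 = 6.007° apart.
That is 6.007 × 111.2 = 668 km at the equator.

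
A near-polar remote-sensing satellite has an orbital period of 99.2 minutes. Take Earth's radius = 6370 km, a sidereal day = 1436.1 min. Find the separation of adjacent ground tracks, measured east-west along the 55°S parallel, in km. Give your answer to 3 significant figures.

1590 km

T = 99.2 min = 5952.0 s.
Node shift per orbit = (5952.0/86166) × 360° = 24.87°.
Equatorial spacing = 24.87 × 111.2 km/° = 2765 km.
At 55° latitude, spacing = 2765 × cos(55°) = 1586 km.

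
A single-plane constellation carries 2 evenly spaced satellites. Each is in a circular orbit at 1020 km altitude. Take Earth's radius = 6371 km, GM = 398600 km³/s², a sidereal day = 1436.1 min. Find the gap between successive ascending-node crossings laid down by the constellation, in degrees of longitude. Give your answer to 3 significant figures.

13.2°

Semi-major axis a = 6371 + 1020 = 7391 km. Period T = 2π√(a³/μ) = 2π√(7391³/398600) = 6323.6 s = 105.39 min.
Single-satellite node shift = (6323.6/86166) × 360° = 26.42°.
With 2 satellites evenly phased, successive equator crossings are 26.42/2 = 13.210° apart.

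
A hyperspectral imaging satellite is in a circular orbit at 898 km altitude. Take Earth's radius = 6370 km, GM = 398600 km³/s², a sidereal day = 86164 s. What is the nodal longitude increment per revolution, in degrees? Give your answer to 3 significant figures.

25.8°

Semi-major axis a = 6370 + 898 = 7268 km. Period T = 2π√(a³/μ) = 2π√(7268³/398600) = 6166.4 s = 102.77 min.
During one orbit Earth rotates (6166.4 / 86164) × 360° = 25.76°.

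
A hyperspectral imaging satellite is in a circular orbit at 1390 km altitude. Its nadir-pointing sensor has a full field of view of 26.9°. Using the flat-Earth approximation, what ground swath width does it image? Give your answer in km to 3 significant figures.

Half-angle = 26.9°/2 = 13.45°.
Swath width ≈ 2h·tan(θ/2) = 2 × 1390 × tan(13.45°) = 664.9 km.

665 km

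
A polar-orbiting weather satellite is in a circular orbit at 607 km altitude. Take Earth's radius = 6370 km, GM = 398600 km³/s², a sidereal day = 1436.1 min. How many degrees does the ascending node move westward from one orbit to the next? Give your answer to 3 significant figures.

24.2°

Semi-major axis a = 6370 + 607 = 6977 km. Period T = 2π√(a³/μ) = 2π√(6977³/398600) = 5799.8 s = 96.66 min.
During one orbit Earth rotates (5799.8 / 86166) × 360° = 24.23°.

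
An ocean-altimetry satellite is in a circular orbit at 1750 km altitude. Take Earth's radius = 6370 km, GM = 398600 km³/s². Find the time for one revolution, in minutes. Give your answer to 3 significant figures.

121 min

Semi-major axis a = 6370 + 1750 = 8120 km. Period T = 2π√(a³/μ) = 2π√(8120³/398600) = 7281.9 s = 121.37 min.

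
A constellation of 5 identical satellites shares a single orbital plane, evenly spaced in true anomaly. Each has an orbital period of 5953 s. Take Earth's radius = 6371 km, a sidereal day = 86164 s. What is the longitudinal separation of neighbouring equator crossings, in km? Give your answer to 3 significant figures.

553 km

Single-satellite node shift = (5953.0/86164) × 360° = 24.87°.
With 5 satellites evenly phased, successive equator crossings are 24.87/5 = 4.974° apart.
That is 4.974 × 111.2 = 553 km at the equator.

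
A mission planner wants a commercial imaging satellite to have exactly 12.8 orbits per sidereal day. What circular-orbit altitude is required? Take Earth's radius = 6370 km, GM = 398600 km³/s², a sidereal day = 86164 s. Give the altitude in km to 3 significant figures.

Required period T = 86164 / 12.8 = 6731.6 s.
From T = 2π√(a³/μ): a = (μ T²/4π²)^(1/3) = (398600 × 6731.6² / 4π²)^(1/3) = 7706 km.
Altitude h = a − R = 7706 − 6370 = 1336 km.

1340 km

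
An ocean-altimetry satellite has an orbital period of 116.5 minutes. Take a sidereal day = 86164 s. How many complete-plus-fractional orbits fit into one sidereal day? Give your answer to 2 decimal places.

12.33

T = 116.5 min = 6990.0 s.
Orbits per sidereal day = 86164 / 6990.0 = 12.327.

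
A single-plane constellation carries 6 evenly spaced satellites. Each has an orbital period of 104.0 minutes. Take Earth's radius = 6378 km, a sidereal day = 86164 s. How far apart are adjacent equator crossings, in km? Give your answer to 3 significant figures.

484 km

T = 104.0 min = 6240.0 s.
Single-satellite node shift = (6240.0/86164) × 360° = 26.07°.
With 6 satellites evenly phased, successive equator crossings are 26.07/6 = 4.345° apart.
That is 4.345 × 111.3 = 484 km at the equator.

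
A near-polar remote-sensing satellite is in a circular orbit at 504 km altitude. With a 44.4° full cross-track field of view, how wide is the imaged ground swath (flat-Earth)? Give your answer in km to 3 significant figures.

Half-angle = 44.4°/2 = 22.2°.
Swath width ≈ 2h·tan(θ/2) = 2 × 504 × tan(22.2°) = 411.4 km.

411 km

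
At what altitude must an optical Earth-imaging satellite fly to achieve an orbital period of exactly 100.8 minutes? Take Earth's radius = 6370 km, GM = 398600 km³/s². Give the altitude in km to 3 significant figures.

805 km

T = 100.8 min = 6048.0 s.
From T = 2π√(a³/μ): a = (μ T²/4π²)^(1/3) = (398600 × 6048.0² / 4π²)^(1/3) = 7175 km.
Altitude h = a − R = 7175 − 6370 = 805 km.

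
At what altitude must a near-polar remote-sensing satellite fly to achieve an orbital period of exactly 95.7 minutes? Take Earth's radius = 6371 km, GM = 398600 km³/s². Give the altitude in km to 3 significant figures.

T = 95.7 min = 5742.0 s.
From T = 2π√(a³/μ): a = (μ T²/4π²)^(1/3) = (398600 × 5742.0² / 4π²)^(1/3) = 6931 km.
Altitude h = a − R = 6931 − 6371 = 560 km.

560 km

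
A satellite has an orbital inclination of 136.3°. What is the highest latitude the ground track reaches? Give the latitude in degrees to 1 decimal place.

43.7°

Retrograde orbit: the ground track reaches ±(180° − i) = ±(180 − 136.3) = ±43.7°.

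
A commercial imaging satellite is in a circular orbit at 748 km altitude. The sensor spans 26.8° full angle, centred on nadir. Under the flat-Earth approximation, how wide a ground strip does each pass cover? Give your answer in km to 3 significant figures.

Half-angle = 26.8°/2 = 13.4°.
Swath width ≈ 2h·tan(θ/2) = 2 × 748 × tan(13.4°) = 356.4 km.

356 km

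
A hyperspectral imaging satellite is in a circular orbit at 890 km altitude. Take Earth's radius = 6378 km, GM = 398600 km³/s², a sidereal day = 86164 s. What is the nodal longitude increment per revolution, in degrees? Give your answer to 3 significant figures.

Semi-major axis a = 6378 + 890 = 7268 km. Period T = 2π√(a³/μ) = 2π√(7268³/398600) = 6166.4 s = 102.77 min.
During one orbit Earth rotates (6166.4 / 86164) × 360° = 25.76°.

25.8°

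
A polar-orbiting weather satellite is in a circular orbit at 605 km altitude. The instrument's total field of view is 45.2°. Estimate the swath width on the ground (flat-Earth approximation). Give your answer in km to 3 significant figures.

504 km

Half-angle = 45.2°/2 = 22.6°.
Swath width ≈ 2h·tan(θ/2) = 2 × 605 × tan(22.6°) = 503.7 km.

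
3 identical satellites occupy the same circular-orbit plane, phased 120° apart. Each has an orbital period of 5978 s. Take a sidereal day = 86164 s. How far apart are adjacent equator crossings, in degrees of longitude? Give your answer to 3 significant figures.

8.33°

Single-satellite node shift = (5978.0/86164) × 360° = 24.98°.
With 3 satellites evenly phased, successive equator crossings are 24.98/3 = 8.326° apart.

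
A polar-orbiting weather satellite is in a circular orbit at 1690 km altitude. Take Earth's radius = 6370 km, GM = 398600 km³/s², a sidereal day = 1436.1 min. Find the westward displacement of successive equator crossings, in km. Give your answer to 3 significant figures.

Semi-major axis a = 6370 + 1690 = 8060 km. Period T = 2π√(a³/μ) = 2π√(8060³/398600) = 7201.3 s = 120.02 min.
During one orbit Earth rotates (7201.3 / 86166) × 360° = 30.09°.
At the equator that is 30.09° × (2π·6370/360) km/° = 30.09 × 111.2 = 3345 km.

3350 km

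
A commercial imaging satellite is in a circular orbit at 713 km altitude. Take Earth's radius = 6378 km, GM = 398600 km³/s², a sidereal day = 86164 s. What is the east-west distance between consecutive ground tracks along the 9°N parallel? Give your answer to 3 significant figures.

2730 km

Semi-major axis a = 6378 + 713 = 7091 km. Period T = 2π√(a³/μ) = 2π√(7091³/398600) = 5942.5 s = 99.04 min.
Node shift per orbit = (5942.5/86164) × 360° = 24.83°.
Equatorial spacing = 24.83 × 111.3 km/° = 2764 km.
At 9° latitude, spacing = 2764 × cos(9°) = 2730 km.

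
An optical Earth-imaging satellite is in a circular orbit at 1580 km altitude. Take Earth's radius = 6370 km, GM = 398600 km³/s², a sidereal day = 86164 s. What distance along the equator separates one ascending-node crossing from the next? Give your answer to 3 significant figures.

3280 km

Semi-major axis a = 6370 + 1580 = 7950 km. Period T = 2π√(a³/μ) = 2π√(7950³/398600) = 7054.4 s = 117.57 min.
During one orbit Earth rotates (7054.4 / 86164) × 360° = 29.47°.
At the equator that is 29.47° × (2π·6370/360) km/° = 29.47 × 111.2 = 3277 km.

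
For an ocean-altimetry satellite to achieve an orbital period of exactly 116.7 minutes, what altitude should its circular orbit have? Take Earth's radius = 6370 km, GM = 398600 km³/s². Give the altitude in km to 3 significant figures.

T = 116.7 min = 7002.0 s.
From T = 2π√(a³/μ): a = (μ T²/4π²)^(1/3) = (398600 × 7002.0² / 4π²)^(1/3) = 7911 km.
Altitude h = a − R = 7911 − 6370 = 1541 km.

1540 km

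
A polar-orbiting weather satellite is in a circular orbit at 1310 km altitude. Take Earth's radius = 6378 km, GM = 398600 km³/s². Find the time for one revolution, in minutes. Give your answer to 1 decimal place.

Semi-major axis a = 6378 + 1310 = 7688 km. Period T = 2π√(a³/μ) = 2π√(7688³/398600) = 6708.6 s = 111.81 min.

111.8 min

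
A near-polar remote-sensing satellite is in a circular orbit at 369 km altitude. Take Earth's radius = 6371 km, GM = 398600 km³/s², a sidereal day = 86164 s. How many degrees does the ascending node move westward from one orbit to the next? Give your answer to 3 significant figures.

23.0°

Semi-major axis a = 6371 + 369 = 6740 km. Period T = 2π√(a³/μ) = 2π√(6740³/398600) = 5506.8 s = 91.78 min.
During one orbit Earth rotates (5506.8 / 86164) × 360° = 23.01°.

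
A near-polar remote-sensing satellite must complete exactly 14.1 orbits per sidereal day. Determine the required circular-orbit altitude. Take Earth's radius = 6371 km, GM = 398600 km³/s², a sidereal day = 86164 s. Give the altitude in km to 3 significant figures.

853 km

Required period T = 86164 / 14.1 = 6110.9 s.
From T = 2π√(a³/μ): a = (μ T²/4π²)^(1/3) = (398600 × 6110.9² / 4π²)^(1/3) = 7224 km.
Altitude h = a − R = 7224 − 6371 = 853 km.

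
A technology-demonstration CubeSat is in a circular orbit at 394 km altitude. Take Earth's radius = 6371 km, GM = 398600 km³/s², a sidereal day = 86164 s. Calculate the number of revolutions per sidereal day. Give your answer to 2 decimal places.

15.56

Semi-major axis a = 6371 + 394 = 6765 km. Period T = 2π√(a³/μ) = 2π√(6765³/398600) = 5537.5 s = 92.29 min.
Orbits per sidereal day = 86164 / 5537.5 = 15.560.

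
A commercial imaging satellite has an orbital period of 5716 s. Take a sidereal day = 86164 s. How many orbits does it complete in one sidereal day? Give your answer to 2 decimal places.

15.07

Orbits per sidereal day = 86164 / 5716.0 = 15.074.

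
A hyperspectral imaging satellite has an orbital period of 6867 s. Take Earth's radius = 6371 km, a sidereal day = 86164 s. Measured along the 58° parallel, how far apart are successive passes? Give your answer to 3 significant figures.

Node shift per orbit = (6867.0/86164) × 360° = 28.69°.
Equatorial spacing = 28.69 × 111.2 km/° = 3190 km.
At 58° latitude, spacing = 3190 × cos(58°) = 1691 km.

1690 km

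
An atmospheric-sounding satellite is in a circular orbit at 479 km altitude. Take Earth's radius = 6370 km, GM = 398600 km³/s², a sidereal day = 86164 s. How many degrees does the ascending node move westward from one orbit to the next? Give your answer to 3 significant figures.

23.6°

Semi-major axis a = 6370 + 479 = 6849 km. Period T = 2π√(a³/μ) = 2π√(6849³/398600) = 5640.9 s = 94.02 min.
During one orbit Earth rotates (5640.9 / 86164) × 360° = 23.57°.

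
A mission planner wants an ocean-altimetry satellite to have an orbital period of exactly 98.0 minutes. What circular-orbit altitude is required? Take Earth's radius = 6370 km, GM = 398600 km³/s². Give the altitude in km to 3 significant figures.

T = 98.0 min = 5880.0 s.
From T = 2π√(a³/μ): a = (μ T²/4π²)^(1/3) = (398600 × 5880.0² / 4π²)^(1/3) = 7041 km.
Altitude h = a − R = 7041 − 6370 = 671 km.

671 km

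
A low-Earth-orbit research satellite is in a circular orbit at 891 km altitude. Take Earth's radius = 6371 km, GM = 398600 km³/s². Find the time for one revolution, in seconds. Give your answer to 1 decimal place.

Semi-major axis a = 6371 + 891 = 7262 km. Period T = 2π√(a³/μ) = 2π√(7262³/398600) = 6158.8 s = 102.65 min.

6158.8 seconds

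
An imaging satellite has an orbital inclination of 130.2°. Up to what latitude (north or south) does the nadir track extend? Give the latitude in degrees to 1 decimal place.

49.8°

Retrograde orbit: the ground track reaches ±(180° − i) = ±(180 − 130.2) = ±49.8°.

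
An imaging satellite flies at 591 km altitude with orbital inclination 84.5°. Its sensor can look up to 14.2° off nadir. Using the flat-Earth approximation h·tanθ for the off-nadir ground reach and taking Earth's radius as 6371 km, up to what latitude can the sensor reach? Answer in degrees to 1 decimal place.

For a prograde orbit the ground track reaches latitude ±i = ±84.5°.
Sensor half-swath on the ground ≈ 591·tan(14.2°) = 150 km = 1.34° of latitude.
Maximum observable latitude ≈ 84.5 + 1.34 = 85.8°.

85.8°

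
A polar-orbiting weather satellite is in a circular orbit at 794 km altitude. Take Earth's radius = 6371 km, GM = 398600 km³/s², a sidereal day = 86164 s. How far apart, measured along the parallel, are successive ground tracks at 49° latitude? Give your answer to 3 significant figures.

1840 km

Semi-major axis a = 6371 + 794 = 7165 km. Period T = 2π√(a³/μ) = 2π√(7165³/398600) = 6035.8 s = 100.60 min.
Node shift per orbit = (6035.8/86164) × 360° = 25.22°.
Equatorial spacing = 25.22 × 111.2 km/° = 2804 km.
At 49° latitude, spacing = 2804 × cos(49°) = 1840 km.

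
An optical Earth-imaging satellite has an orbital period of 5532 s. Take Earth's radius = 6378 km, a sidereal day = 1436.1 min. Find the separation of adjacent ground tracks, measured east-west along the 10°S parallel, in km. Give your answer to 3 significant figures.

2530 km

Node shift per orbit = (5532.0/86166) × 360° = 23.11°.
Equatorial spacing = 23.11 × 111.3 km/° = 2573 km.
At 10° latitude, spacing = 2573 × cos(10°) = 2534 km.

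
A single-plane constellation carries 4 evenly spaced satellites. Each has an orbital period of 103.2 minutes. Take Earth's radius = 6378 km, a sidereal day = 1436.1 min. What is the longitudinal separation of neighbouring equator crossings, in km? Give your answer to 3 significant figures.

720 km

T = 103.2 min = 6192.0 s.
Single-satellite node shift = (6192.0/86166) × 360° = 25.87°.
With 4 satellites evenly phased, successive equator crossings are 25.87/4 = 6.468° apart.
That is 6.468 × 111.3 = 720 km at the equator.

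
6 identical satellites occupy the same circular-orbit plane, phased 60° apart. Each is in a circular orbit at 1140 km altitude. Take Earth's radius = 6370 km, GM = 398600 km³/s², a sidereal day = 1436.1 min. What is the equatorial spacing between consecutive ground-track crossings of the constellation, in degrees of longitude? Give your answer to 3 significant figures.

Semi-major axis a = 6370 + 1140 = 7510 km. Period T = 2π√(a³/μ) = 2π√(7510³/398600) = 6477.0 s = 107.95 min.
Single-satellite node shift = (6477.0/86166) × 360° = 27.06°.
With 6 satellites evenly phased, successive equator crossings are 27.06/6 = 4.510° apart.

4.51°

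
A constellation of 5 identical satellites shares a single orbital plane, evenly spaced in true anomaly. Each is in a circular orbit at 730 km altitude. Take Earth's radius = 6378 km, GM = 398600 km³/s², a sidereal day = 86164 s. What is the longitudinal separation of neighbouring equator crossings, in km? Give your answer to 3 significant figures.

Semi-major axis a = 6378 + 730 = 7108 km. Period T = 2π√(a³/μ) = 2π√(7108³/398600) = 5963.9 s = 99.40 min.
Single-satellite node shift = (5963.9/86164) × 360° = 24.92°.
With 5 satellites evenly phased, successive equator crossings are 24.92/5 = 4.984° apart.
That is 4.984 × 111.3 = 555 km at the equator.

555 km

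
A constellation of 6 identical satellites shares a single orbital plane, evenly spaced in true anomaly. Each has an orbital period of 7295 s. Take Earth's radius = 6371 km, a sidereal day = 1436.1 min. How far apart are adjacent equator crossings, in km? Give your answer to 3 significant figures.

565 km

Single-satellite node shift = (7295.0/86166) × 360° = 30.48°.
With 6 satellites evenly phased, successive equator crossings are 30.48/6 = 5.080° apart.
That is 5.080 × 111.2 = 565 km at the equator.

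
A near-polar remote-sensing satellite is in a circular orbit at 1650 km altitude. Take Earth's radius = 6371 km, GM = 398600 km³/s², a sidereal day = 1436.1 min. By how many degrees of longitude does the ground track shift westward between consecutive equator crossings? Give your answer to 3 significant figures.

Semi-major axis a = 6371 + 1650 = 8021 km. Period T = 2π√(a³/μ) = 2π√(8021³/398600) = 7149.1 s = 119.15 min.
During one orbit Earth rotates (7149.1 / 86166) × 360° = 29.87°.

29.9°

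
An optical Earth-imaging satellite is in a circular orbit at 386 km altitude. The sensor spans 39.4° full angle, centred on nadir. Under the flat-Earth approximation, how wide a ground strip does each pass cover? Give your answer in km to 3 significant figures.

Half-angle = 39.4°/2 = 19.7°.
Swath width ≈ 2h·tan(θ/2) = 2 × 386 × tan(19.7°) = 276.4 km.

276 km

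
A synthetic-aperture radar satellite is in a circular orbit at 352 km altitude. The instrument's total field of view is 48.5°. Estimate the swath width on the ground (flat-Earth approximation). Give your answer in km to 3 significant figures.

Half-angle = 48.5°/2 = 24.25°.
Swath width ≈ 2h·tan(θ/2) = 2 × 352 × tan(24.25°) = 317.1 km.

317 km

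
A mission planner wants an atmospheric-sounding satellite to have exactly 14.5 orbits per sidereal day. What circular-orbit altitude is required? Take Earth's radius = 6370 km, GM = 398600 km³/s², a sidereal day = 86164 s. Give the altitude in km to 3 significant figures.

721 km

Required period T = 86164 / 14.5 = 5942.3 s.
From T = 2π√(a³/μ): a = (μ T²/4π²)^(1/3) = (398600 × 5942.3² / 4π²)^(1/3) = 7091 km.
Altitude h = a − R = 7091 − 6370 = 721 km.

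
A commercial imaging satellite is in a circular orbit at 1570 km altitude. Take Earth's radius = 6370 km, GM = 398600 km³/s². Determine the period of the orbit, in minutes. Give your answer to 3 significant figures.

117 min

Semi-major axis a = 6370 + 1570 = 7940 km. Period T = 2π√(a³/μ) = 2π√(7940³/398600) = 7041.1 s = 117.35 min.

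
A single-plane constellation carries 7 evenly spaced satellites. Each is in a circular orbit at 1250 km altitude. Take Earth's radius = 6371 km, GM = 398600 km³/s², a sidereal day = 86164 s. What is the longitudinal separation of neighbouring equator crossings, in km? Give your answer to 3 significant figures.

Semi-major axis a = 6371 + 1250 = 7621 km. Period T = 2π√(a³/μ) = 2π√(7621³/398600) = 6621.1 s = 110.35 min.
Single-satellite node shift = (6621.1/86164) × 360° = 27.66°.
With 7 satellites evenly phased, successive equator crossings are 27.66/7 = 3.952° apart.
That is 3.952 × 111.2 = 439 km at the equator.

439 km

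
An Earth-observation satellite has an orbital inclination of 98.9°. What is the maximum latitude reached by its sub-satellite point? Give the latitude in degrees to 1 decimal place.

81.1°

Retrograde orbit: the ground track reaches ±(180° − i) = ±(180 − 98.9) = ±81.1°.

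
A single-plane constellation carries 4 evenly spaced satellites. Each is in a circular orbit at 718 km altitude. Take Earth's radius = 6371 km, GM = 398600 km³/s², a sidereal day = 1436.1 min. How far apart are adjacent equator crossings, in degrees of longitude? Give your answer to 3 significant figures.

6.20°

Semi-major axis a = 6371 + 718 = 7089 km. Period T = 2π√(a³/μ) = 2π√(7089³/398600) = 5940.0 s = 99.00 min.
Single-satellite node shift = (5940.0/86166) × 360° = 24.82°.
With 4 satellites evenly phased, successive equator crossings are 24.82/4 = 6.204° apart.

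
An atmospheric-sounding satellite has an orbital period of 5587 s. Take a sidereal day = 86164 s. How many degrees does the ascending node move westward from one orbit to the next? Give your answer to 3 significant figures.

During one orbit Earth rotates (5587.0 / 86164) × 360° = 23.34°.

23.3°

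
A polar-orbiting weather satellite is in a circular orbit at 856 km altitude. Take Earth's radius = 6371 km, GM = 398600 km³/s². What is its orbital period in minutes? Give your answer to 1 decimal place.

Semi-major axis a = 6371 + 856 = 7227 km. Period T = 2π√(a³/μ) = 2π√(7227³/398600) = 6114.3 s = 101.91 min.

101.9 min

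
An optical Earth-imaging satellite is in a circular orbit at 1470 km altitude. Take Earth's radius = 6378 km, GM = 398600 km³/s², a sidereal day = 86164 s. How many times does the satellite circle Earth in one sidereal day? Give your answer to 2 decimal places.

12.45

Semi-major axis a = 6378 + 1470 = 7848 km. Period T = 2π√(a³/μ) = 2π√(7848³/398600) = 6919.1 s = 115.32 min.
Orbits per sidereal day = 86164 / 6919.1 = 12.453.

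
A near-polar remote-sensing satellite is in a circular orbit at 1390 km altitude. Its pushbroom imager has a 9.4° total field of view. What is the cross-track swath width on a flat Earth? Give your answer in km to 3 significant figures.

Half-angle = 9.4°/2 = 4.7°.
Swath width ≈ 2h·tan(θ/2) = 2 × 1390 × tan(4.7°) = 228.6 km.

229 km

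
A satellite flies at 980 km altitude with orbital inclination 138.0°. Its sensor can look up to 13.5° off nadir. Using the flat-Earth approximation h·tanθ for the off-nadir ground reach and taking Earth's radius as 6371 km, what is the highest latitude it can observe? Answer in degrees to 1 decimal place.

44.1°

Retrograde orbit: the ground track reaches ±(180° − i) = ±(180 − 138.0) = ±42.0°.
Sensor half-swath on the ground ≈ 980·tan(13.5°) = 235 km = 2.12° of latitude.
Maximum observable latitude ≈ 42.0 + 2.12 = 44.1°.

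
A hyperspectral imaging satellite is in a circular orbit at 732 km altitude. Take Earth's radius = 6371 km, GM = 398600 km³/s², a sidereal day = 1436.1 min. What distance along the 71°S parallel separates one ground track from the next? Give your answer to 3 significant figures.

Semi-major axis a = 6371 + 732 = 7103 km. Period T = 2π√(a³/μ) = 2π√(7103³/398600) = 5957.6 s = 99.29 min.
Node shift per orbit = (5957.6/86166) × 360° = 24.89°.
Equatorial spacing = 24.89 × 111.2 km/° = 2768 km.
At 71° latitude, spacing = 2768 × cos(71°) = 901 km.

901 km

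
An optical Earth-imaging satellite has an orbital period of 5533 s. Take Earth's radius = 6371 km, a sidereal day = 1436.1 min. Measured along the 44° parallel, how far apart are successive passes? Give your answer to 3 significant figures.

Node shift per orbit = (5533.0/86166) × 360° = 23.12°.
Equatorial spacing = 23.12 × 111.2 km/° = 2570 km.
At 44° latitude, spacing = 2570 × cos(44°) = 1849 km.

1850 km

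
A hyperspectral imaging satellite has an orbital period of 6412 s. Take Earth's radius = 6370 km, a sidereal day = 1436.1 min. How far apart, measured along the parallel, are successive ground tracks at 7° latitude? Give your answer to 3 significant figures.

Node shift per orbit = (6412.0/86166) × 360° = 26.79°.
Equatorial spacing = 26.79 × 111.2 km/° = 2978 km.
At 7° latitude, spacing = 2978 × cos(7°) = 2956 km.

2960 km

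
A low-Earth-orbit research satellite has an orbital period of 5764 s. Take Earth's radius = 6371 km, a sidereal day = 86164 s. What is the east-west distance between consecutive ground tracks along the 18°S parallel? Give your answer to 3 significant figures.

Node shift per orbit = (5764.0/86164) × 360° = 24.08°.
Equatorial spacing = 24.08 × 111.2 km/° = 2678 km.
At 18° latitude, spacing = 2678 × cos(18°) = 2547 km.

2550 km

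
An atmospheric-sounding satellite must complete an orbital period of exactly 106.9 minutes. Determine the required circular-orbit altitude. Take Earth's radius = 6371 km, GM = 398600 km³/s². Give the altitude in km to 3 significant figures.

1090 km

T = 106.9 min = 6414.0 s.
From T = 2π√(a³/μ): a = (μ T²/4π²)^(1/3) = (398600 × 6414.0² / 4π²)^(1/3) = 7461 km.
Altitude h = a − R = 7461 − 6371 = 1090 km.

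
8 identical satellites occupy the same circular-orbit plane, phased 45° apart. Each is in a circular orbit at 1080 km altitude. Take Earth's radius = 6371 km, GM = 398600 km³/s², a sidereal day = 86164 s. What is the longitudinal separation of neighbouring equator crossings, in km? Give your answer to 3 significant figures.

Semi-major axis a = 6371 + 1080 = 7451 km. Period T = 2π√(a³/μ) = 2π√(7451³/398600) = 6400.8 s = 106.68 min.
Single-satellite node shift = (6400.8/86164) × 360° = 26.74°.
With 8 satellites evenly phased, successive equator crossings are 26.74/8 = 3.343° apart.
That is 3.343 × 111.2 = 372 km at the equator.

372 km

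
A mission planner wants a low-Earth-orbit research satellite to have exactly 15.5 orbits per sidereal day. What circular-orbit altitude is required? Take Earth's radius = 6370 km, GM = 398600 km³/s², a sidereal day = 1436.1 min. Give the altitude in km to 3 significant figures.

Required period T = 86166 / 15.5 = 5559.1 s.
From T = 2π√(a³/μ): a = (μ T²/4π²)^(1/3) = (398600 × 5559.1² / 4π²)^(1/3) = 6783 km.
Altitude h = a − R = 6783 − 6370 = 413 km.

413 km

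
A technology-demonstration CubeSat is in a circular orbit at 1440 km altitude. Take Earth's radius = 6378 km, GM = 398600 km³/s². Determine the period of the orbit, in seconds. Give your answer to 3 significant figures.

6880 seconds

Semi-major axis a = 6378 + 1440 = 7818 km. Period T = 2π√(a³/μ) = 2π√(7818³/398600) = 6879.5 s = 114.66 min.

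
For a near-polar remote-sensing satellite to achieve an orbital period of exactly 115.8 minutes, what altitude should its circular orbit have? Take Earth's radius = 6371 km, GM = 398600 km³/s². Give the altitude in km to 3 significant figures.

1500 km

T = 115.8 min = 6948.0 s.
From T = 2π√(a³/μ): a = (μ T²/4π²)^(1/3) = (398600 × 6948.0² / 4π²)^(1/3) = 7870 km.
Altitude h = a − R = 7870 − 6371 = 1499 km.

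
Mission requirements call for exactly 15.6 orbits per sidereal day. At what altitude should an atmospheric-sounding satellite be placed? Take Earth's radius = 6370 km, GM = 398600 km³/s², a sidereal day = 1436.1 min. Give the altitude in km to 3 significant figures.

Required period T = 86166 / 15.6 = 5523.5 s.
From T = 2π√(a³/μ): a = (μ T²/4π²)^(1/3) = (398600 × 5523.5² / 4π²)^(1/3) = 6754 km.
Altitude h = a − R = 6754 − 6370 = 384 km.

384 km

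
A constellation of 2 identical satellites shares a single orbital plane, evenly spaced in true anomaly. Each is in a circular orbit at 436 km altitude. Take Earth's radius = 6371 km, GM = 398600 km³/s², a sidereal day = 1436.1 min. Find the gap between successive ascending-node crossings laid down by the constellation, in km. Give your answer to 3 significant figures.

1300 km

Semi-major axis a = 6371 + 436 = 6807 km. Period T = 2π√(a³/μ) = 2π√(6807³/398600) = 5589.1 s = 93.15 min.
Single-satellite node shift = (5589.1/86166) × 360° = 23.35°.
With 2 satellites evenly phased, successive equator crossings are 23.35/2 = 11.676° apart.
That is 11.676 × 111.2 = 1298 km at the equator.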